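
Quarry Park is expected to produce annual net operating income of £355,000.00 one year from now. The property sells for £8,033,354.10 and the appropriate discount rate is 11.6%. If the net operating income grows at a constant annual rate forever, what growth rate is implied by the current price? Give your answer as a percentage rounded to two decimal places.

P = D₁/(r−g) ⇒ g = r − D₁/P = 0.116 − £355,000.00/£8,033,354.10 = 0.071809

7.18%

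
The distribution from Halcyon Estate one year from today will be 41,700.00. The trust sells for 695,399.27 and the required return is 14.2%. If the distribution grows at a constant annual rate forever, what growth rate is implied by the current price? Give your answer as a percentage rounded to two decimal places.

P = D₁/(r−g) ⇒ g = r − D₁/P = 0.142 − 41,700.00/695,399.27 = 0.082034

8.20%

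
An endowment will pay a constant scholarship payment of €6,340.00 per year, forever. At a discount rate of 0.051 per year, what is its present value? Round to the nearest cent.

Level perpetuity: PV = C / r = €6,340.00 / 0.051 = €124,313.73

€124313.73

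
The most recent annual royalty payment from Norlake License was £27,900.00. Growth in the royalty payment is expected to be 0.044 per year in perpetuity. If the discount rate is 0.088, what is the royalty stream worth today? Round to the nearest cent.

£661990.91

D₁ = D₀ × (1 + g) = £27,900.00 × 1.044 = £29,127.6000
Growing perpetuity: P = D₁ / (r − g) = £29,127.6000 / (0.088 − 0.044) = £661,990.91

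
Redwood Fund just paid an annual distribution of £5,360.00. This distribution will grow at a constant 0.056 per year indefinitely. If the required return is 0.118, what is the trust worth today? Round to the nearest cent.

D₁ = D₀ × (1 + g) = £5,360.00 × 1.056 = £5,660.1600
Growing perpetuity: P = D₁ / (r − g) = £5,660.1600 / (0.118 − 0.056) = £91,292.90

£91292.90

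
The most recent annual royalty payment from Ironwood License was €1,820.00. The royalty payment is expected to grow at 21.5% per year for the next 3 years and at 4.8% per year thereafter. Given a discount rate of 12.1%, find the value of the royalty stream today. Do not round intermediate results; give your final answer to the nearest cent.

D_1 = 2211.30000
D_2 = 2686.72950
D_3 = 3264.37634
Terminal value at year 3: TV = D_3×(1+g_2)/(r−g_2) = 3421.06641/0.073 = 46863.92338
P_0 = D_1/(1+r)^1 + D_2/(1+r)^2 + D_3/(1+r)^3 + TV/(1+r)^3
    = 1972.61374 + 2138.02470 + 2317.30599 + 33267.62570 = 39695.57013

€39695.57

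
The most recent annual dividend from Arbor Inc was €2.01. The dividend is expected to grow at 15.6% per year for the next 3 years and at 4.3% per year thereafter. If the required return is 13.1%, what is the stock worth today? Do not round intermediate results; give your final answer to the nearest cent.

€31.74

D_1 = 2.32356
D_2 = 2.68604
D_3 = 3.10506
Terminal value at year 3: TV = D_3×(1+g_2)/(r−g_2) = 3.23857/0.088 = 36.80198
P_0 = D_1/(1+r)^1 + D_2/(1+r)^2 + D_3/(1+r)^3 + TV/(1+r)^3
    = 2.05443 + 2.09984 + 2.14626 + 25.43802 = 31.73855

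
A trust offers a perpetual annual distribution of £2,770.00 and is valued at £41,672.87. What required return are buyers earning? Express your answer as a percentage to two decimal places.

P = C/r ⇒ r = C/P = £2,770.00/£41,672.87 = 0.066470

6.65%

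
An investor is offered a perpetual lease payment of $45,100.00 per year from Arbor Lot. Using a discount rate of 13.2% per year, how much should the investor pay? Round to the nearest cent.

Level perpetuity: PV = C / r = $45,100.00 / 0.132 = $341,666.67

$341666.67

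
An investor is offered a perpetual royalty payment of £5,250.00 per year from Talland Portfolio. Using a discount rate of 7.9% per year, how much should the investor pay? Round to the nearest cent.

£66455.70

Level perpetuity: PV = C / r = £5,250.00 / 0.079 = £66,455.70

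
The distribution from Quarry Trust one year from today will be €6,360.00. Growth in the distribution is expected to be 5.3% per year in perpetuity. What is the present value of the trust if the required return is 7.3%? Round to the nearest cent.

Growing perpetuity: P = D₁ / (r − g) = €6,360.0000 / (0.073 − 0.053) = €318,000.00

€318000.00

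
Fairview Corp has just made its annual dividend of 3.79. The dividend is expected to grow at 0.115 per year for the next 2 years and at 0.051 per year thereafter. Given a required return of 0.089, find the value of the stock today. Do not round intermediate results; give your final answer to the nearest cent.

D_1 = 4.22585
D_2 = 4.71182
Terminal value at year 2: TV = D_2×(1+g_2)/(r−g_2) = 4.95213/0.038 = 130.31910
P_0 = D_1/(1+r)^1 + D_2/(1+r)^2 + TV/(1+r)^2
    = 3.88049 + 3.97313 + 109.88852 = 117.74214

117.74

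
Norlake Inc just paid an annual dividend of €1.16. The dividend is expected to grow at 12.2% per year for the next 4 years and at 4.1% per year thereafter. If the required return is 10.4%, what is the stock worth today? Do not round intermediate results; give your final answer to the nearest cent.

€25.28

D_1 = 1.30152
D_2 = 1.46031
D_3 = 1.63846
D_4 = 1.83836
Terminal value at year 4: TV = D_4×(1+g_2)/(r−g_2) = 1.91373/0.063 = 30.37663
P_0 = D_1/(1+r)^1 + D_2/(1+r)^2 + D_3/(1+r)^3 + D_4/(1+r)^4 + TV/(1+r)^4
    = 1.17891 + 1.19813 + 1.21767 + 1.23752 + 20.44859 = 25.28083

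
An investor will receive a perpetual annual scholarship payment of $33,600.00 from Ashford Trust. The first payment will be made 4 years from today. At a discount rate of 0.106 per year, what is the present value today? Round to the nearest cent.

Value at end of year 3: C / r = $33,600.00 / 0.106 = $316,981.1321
Discount to today: PV = $316,981.1321 / (1 + 0.106)^3 = $316,981.1321 / 1.352899 = $234,297.70

$234297.70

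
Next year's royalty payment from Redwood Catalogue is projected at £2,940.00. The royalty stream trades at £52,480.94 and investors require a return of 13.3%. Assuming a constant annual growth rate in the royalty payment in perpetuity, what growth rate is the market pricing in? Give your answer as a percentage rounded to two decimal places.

P = D₁/(r−g) ⇒ g = r − D₁/P = 0.133 − £2,940.00/£52,480.94 = 0.076980

7.70%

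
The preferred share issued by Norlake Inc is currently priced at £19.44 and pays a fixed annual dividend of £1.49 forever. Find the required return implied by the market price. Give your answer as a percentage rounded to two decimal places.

P = C/r ⇒ r = C/P = £1.49/£19.44 = 0.076646

7.66%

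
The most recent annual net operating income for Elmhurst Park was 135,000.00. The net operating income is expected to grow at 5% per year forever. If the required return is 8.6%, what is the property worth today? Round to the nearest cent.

D₁ = D₀ × (1 + g) = 135,000.00 × 1.05 = 141,750.0000
Growing perpetuity: P = D₁ / (r − g) = 141,750.0000 / (0.086 − 0.05) = 3,937,500.00

3937500.00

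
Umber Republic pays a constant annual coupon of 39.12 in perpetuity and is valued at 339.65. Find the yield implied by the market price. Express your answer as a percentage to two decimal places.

P = C/r ⇒ r = C/P = 39.12/339.65 = 0.115177

11.52%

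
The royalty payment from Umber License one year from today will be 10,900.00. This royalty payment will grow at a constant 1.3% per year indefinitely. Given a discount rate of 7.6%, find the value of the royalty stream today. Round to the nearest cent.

173015.87

Growing perpetuity: P = D₁ / (r − g) = 10,900.0000 / (0.076 − 0.013) = 173,015.87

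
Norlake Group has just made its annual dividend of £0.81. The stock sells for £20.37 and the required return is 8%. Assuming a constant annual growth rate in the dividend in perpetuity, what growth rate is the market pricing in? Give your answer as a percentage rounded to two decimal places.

P = D₀(1+g)/(r−g) ⇒ P(r−g) = D₀(1+g) ⇒ g(P+D₀) = P·r − D₀
g = (P·r − D₀)/(P + D₀) = (£20.37×0.08 − £0.81) / (£20.37 + £0.81) = 0.038697

3.87%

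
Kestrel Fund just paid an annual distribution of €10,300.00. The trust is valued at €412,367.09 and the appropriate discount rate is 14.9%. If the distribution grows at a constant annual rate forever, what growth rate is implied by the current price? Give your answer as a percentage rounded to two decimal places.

P = D₀(1+g)/(r−g) ⇒ P(r−g) = D₀(1+g) ⇒ g(P+D₀) = P·r − D₀
g = (P·r − D₀)/(P + D₀) = (€412,367.09×0.149 − €10,300.00) / (€412,367.09 + €10,300.00) = 0.121000

12.10%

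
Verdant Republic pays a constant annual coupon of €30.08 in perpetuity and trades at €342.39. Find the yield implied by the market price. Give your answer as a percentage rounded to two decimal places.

P = C/r ⇒ r = C/P = €30.08/€342.39 = 0.087853

8.79%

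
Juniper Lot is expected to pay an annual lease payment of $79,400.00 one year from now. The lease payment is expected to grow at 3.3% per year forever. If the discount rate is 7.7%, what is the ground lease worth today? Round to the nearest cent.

$1804545.45

Growing perpetuity: P = D₁ / (r − g) = $79,400.0000 / (0.077 − 0.033) = $1,804,545.45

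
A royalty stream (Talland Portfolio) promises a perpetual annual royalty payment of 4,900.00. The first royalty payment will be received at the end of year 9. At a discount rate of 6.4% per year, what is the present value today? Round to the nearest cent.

46610.43

Value at end of year 8: C / r = 4,900.00 / 0.064 = 76,562.5000
Discount to today: PV = 76,562.5000 / (1 + 0.064)^8 = 76,562.5000 / 1.642605 = 46,610.43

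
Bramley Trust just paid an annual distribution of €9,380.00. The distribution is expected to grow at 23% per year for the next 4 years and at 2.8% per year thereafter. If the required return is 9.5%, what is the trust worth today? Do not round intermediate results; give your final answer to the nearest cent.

D_1 = 11537.40000
D_2 = 14191.00200
D_3 = 17454.93246
D_4 = 21469.56693
Terminal value at year 4: TV = D_4×(1+g_2)/(r−g_2) = 22070.71480/0.067 = 329413.65373
P_0 = D_1/(1+r)^1 + D_2/(1+r)^2 + D_3/(1+r)^3 + D_4/(1+r)^4 + TV/(1+r)^4
    = 10536.43836 + 11835.45130 + 13294.61653 + 14933.67885 + 229131.66946 = 279731.85449

€279731.85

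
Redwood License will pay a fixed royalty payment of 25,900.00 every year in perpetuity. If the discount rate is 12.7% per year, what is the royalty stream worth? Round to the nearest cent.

203937.01

Level perpetuity: PV = C / r = 25,900.00 / 0.127 = 203,937.01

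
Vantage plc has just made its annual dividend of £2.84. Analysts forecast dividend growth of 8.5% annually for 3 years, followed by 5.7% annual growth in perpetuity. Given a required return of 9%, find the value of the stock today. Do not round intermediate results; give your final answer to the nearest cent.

£98.16

D_1 = 3.08140
D_2 = 3.34332
D_3 = 3.62750
Terminal value at year 3: TV = D_3×(1+g_2)/(r−g_2) = 3.83427/0.033 = 116.18996
P_0 = D_1/(1+r)^1 + D_2/(1+r)^2 + D_3/(1+r)^3 + TV/(1+r)^3
    = 2.82697 + 2.81400 + 2.80110 + 89.71997 = 98.16204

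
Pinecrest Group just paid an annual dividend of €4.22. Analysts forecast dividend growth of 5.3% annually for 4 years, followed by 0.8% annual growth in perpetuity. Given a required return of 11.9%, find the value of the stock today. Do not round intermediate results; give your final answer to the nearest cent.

D_1 = 4.44366
D_2 = 4.67917
D_3 = 4.92717
D_4 = 5.18831
Terminal value at year 4: TV = D_4×(1+g_2)/(r−g_2) = 5.22982/0.111 = 47.11547
P_0 = D_1/(1+r)^1 + D_2/(1+r)^2 + D_3/(1+r)^3 + D_4/(1+r)^4 + TV/(1+r)^4
    = 3.97110 + 3.73688 + 3.51647 + 3.30907 + 30.04991 = 44.58343

€44.58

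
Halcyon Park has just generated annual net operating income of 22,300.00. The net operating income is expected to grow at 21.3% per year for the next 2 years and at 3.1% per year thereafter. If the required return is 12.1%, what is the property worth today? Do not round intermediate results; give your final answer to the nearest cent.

D_1 = 27049.90000
D_2 = 32811.52870
Terminal value at year 2: TV = D_2×(1+g_2)/(r−g_2) = 33828.68609/0.09 = 375874.28989
P_0 = D_1/(1+r)^1 + D_2/(1+r)^2 + TV/(1+r)^2
    = 24130.15165 + 26110.50308 + 299110.31861 = 349350.97334

349350.97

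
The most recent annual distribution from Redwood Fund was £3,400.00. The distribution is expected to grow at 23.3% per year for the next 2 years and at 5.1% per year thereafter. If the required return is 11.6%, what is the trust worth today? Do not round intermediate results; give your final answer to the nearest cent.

D_1 = 4192.20000
D_2 = 5168.98260
Terminal value at year 2: TV = D_2×(1+g_2)/(r−g_2) = 5432.60071/0.065 = 83578.47250
P_0 = D_1/(1+r)^1 + D_2/(1+r)^2 + TV/(1+r)^2
    = 3756.45161 + 4150.27315 + 67106.72437 = 75013.44913

£75013.45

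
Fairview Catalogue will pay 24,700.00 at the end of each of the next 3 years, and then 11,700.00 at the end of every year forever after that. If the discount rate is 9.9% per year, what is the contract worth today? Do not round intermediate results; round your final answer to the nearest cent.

PV of 3-year annuity: 24,700.00 × [1 − (1+0.099)^−3] / 0.099 = 61533.54506
Perpetuity value at year 3: 11,700.00 / 0.099 = 118181.81818
PV of perpetuity: 118181.81818 / (1+0.099)^3 = 89034.34947
Total PV = 61533.54506 + 89034.34947 = 150567.89453

150567.89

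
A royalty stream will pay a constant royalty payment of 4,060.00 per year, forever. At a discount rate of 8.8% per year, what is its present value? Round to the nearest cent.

Level perpetuity: PV = C / r = 4,060.00 / 0.088 = 46,136.36

46136.36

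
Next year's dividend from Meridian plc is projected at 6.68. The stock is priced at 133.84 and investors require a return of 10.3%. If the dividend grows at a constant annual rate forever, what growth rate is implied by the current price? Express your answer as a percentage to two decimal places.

5.31%

P = D₁/(r−g) ⇒ g = r − D₁/P = 0.103 − 6.68/133.84 = 0.053090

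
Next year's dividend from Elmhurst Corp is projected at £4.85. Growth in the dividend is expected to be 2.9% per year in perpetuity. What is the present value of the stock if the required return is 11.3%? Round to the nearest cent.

£57.74

Growing perpetuity: P = D₁ / (r − g) = £4.8500 / (0.113 − 0.029) = £57.74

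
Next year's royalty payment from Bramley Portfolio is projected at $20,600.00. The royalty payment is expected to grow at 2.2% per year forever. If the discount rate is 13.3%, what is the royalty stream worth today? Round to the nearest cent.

$185585.59

Growing perpetuity: P = D₁ / (r − g) = $20,600.0000 / (0.133 − 0.022) = $185,585.59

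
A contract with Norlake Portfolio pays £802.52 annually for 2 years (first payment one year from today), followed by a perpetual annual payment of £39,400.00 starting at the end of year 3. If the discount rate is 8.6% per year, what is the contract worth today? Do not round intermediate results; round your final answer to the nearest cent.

PV of 2-year annuity: £802.52 × [1 − (1+0.086)^−2] / 0.086 = 1419.41869
Perpetuity value at year 2: £39,400.00 / 0.086 = 458139.53488
PV of perpetuity: 458139.53488 / (1+0.086)^2 = 388452.67822
Total PV = 1419.41869 + 388452.67822 = 389872.09691

£389872.10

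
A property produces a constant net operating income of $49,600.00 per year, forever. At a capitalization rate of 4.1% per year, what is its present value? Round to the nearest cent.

$1209756.10

Level perpetuity: PV = C / r = $49,600.00 / 0.041 = $1,209,756.10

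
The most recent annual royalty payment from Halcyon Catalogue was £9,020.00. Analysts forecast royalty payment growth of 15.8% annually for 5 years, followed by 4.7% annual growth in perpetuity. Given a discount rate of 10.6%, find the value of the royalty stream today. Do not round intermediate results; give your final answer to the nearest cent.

£253278.54

D_1 = 10445.16000
D_2 = 12095.49528
D_3 = 14006.58353
D_4 = 16219.62373
D_5 = 18782.32428
Terminal value at year 5: TV = D_5×(1+g_2)/(r−g_2) = 19665.09352/0.059 = 333306.66989
P_0 = D_1/(1+r)^1 + D_2/(1+r)^2 + D_3/(1+r)^3 + D_4/(1+r)^4 + D_5/(1+r)^5 + TV/(1+r)^5
    = 9444.08680 + 9888.11258 + 10353.01480 + 10839.77499 + 11349.42083 + 201404.12895 = 253278.53894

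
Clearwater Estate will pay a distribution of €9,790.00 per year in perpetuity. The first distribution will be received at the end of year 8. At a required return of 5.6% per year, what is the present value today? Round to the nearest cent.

Value at end of year 7: C / r = €9,790.00 / 0.056 = €174,821.4286
Discount to today: PV = €174,821.4286 / (1 + 0.056)^7 = €174,821.4286 / 1.464359 = €119,384.31

€119384.31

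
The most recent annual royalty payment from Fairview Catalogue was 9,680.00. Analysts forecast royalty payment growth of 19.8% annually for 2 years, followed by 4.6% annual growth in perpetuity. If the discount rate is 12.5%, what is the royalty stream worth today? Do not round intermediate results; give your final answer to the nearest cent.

D_1 = 11596.64000
D_2 = 13892.77472
Terminal value at year 2: TV = D_2×(1+g_2)/(r−g_2) = 14531.84236/0.079 = 183947.37161
P_0 = D_1/(1+r)^1 + D_2/(1+r)^2 + TV/(1+r)^2
    = 10308.12444 + 10977.00719 + 145341.13312 = 166626.26475

166626.26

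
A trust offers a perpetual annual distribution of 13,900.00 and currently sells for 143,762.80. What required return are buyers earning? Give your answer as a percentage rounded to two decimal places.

P = C/r ⇒ r = C/P = 13,900.00/143,762.80 = 0.096687

9.67%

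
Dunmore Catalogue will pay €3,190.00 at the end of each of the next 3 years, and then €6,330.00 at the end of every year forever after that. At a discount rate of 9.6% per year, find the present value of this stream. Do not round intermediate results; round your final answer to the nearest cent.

€58073.47

PV of 3-year annuity: €3,190.00 × [1 − (1+0.096)^−3] / 0.096 = 7989.25750
Perpetuity value at year 3: €6,330.00 / 0.096 = 65937.50000
PV of perpetuity: 65937.50000 / (1+0.096)^3 = 50084.20846
Total PV = 7989.25750 + 50084.20846 = 58073.46597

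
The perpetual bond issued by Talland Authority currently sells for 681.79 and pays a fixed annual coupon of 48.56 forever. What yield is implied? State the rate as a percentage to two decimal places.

7.12%

P = C/r ⇒ r = C/P = 48.56/681.79 = 0.071224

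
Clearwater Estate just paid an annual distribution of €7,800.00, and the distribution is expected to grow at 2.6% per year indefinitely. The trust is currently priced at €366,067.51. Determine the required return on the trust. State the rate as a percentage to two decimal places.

D₁ = €7,800.00 × 1.026 = €8,002.8000
P = D₁/(r − g) ⇒ r = D₁/P + g = €8,002.8000/€366,067.51 + 0.026 = 0.021862 + 0.026 = 0.047862

4.79%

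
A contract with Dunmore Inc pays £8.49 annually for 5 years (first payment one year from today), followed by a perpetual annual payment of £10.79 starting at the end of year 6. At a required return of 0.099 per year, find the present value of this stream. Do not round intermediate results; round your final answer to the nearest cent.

PV of 5-year annuity: £8.49 × [1 − (1+0.099)^−5] / 0.099 = 32.26617
Perpetuity value at year 5: £10.79 / 0.099 = 108.98990
PV of perpetuity: 108.98990 / (1+0.099)^5 = 67.98260
Total PV = 32.26617 + 67.98260 = 100.24877

£100.25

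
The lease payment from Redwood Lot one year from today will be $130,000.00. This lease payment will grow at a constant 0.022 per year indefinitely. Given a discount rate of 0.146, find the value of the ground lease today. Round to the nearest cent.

Growing perpetuity: P = D₁ / (r − g) = $130,000.0000 / (0.146 − 0.022) = $1,048,387.10

$1048387.10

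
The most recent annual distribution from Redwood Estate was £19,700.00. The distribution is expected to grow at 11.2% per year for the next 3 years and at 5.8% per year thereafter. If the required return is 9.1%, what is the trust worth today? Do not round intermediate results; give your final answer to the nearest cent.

£730176.47

D_1 = 21906.40000
D_2 = 24359.91680
D_3 = 27088.22748
Terminal value at year 3: TV = D_3×(1+g_2)/(r−g_2) = 28659.34468/0.033 = 868464.99017
P_0 = D_1/(1+r)^1 + D_2/(1+r)^2 + D_3/(1+r)^3 + TV/(1+r)^3
    = 20079.19340 + 20465.68567 + 20859.61729 + 668771.97242 = 730176.46878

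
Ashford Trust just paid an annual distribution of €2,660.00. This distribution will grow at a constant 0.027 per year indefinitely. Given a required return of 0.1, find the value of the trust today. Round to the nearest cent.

€37422.19

D₁ = D₀ × (1 + g) = €2,660.00 × 1.027 = €2,731.8200
Growing perpetuity: P = D₁ / (r − g) = €2,731.8200 / (0.1 − 0.027) = €37,422.19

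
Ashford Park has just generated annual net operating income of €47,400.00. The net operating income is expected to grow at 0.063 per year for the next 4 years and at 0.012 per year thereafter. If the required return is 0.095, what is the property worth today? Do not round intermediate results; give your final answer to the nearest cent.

€689430.42

D_1 = 50386.20000
D_2 = 53560.53060
D_3 = 56934.84403
D_4 = 60521.73920
Terminal value at year 4: TV = D_4×(1+g_2)/(r−g_2) = 61248.00007/0.083 = 737927.71171
P_0 = D_1/(1+r)^1 + D_2/(1+r)^2 + D_3/(1+r)^3 + D_4/(1+r)^4 + TV/(1+r)^4
    = 46014.79452 + 44670.06993 + 43364.64323 + 42097.36599 + 513283.54672 = 689430.42038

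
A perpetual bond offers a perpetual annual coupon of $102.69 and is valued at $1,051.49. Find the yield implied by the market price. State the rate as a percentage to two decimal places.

9.77%

P = C/r ⇒ r = C/P = $102.69/$1,051.49 = 0.097661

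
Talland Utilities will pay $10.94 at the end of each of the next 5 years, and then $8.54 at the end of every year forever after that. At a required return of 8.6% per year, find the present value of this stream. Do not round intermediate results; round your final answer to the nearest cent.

$108.74

PV of 5-year annuity: $10.94 × [1 − (1+0.086)^−5] / 0.086 = 42.99812
Perpetuity value at year 5: $8.54 / 0.086 = 99.30233
PV of perpetuity: 99.30233 / (1+0.086)^5 = 65.73706
Total PV = 42.99812 + 65.73706 = 108.73519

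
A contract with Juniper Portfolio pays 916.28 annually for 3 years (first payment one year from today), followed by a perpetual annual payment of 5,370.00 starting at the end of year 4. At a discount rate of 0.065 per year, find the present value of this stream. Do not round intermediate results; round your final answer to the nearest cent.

70819.82

PV of 3-year annuity: 916.28 × [1 − (1+0.065)^−3] / 0.065 = 2426.74514
Perpetuity value at year 3: 5,370.00 / 0.065 = 82615.38462
PV of perpetuity: 82615.38462 / (1+0.065)^3 = 68393.07112
Total PV = 2426.74514 + 68393.07112 = 70819.81626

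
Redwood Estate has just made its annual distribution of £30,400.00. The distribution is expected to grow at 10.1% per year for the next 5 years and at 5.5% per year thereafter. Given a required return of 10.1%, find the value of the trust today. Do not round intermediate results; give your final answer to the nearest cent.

£849217.39

D_1 = 33470.40000
D_2 = 36850.91040
D_3 = 40572.85235
D_4 = 44670.71044
D_5 = 49182.45219
Terminal value at year 5: TV = D_5×(1+g_2)/(r−g_2) = 51887.48706/0.046 = 1127988.84919
P_0 = D_1/(1+r)^1 + D_2/(1+r)^2 + D_3/(1+r)^3 + D_4/(1+r)^4 + D_5/(1+r)^5 + TV/(1+r)^5
    = 30400.00000 + 30400.00000 + 30400.00000 + 30400.00000 + 30400.00000 + 697217.39130 = 849217.39130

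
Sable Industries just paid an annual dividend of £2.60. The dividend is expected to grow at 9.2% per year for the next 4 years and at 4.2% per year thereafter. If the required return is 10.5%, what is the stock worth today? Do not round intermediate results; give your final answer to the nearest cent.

£51.11

D_1 = 2.83920
D_2 = 3.10041
D_3 = 3.38564
D_4 = 3.69712
Terminal value at year 4: TV = D_4×(1+g_2)/(r−g_2) = 3.85240/0.063 = 61.14924
P_0 = D_1/(1+r)^1 + D_2/(1+r)^2 + D_3/(1+r)^3 + D_4/(1+r)^4 + TV/(1+r)^4
    = 2.56941 + 2.53918 + 2.50931 + 2.47979 + 41.01493 = 51.11262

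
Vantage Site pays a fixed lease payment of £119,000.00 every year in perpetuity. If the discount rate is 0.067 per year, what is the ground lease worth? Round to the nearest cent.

£1776119.40

Level perpetuity: PV = C / r = £119,000.00 / 0.067 = £1,776,119.40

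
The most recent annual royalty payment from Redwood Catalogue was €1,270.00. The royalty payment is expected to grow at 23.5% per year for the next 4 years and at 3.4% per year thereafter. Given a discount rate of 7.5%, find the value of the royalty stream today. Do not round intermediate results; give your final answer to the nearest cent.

€63065.44

D_1 = 1568.45000
D_2 = 1937.03575
D_3 = 2392.23915
D_4 = 2954.41535
Terminal value at year 4: TV = D_4×(1+g_2)/(r−g_2) = 3054.86547/0.041 = 74508.91399
P_0 = D_1/(1+r)^1 + D_2/(1+r)^2 + D_3/(1+r)^3 + D_4/(1+r)^4 + TV/(1+r)^4
    = 1459.02326 + 1676.18021 + 1925.65819 + 2212.26778 + 55792.31427 = 63065.44370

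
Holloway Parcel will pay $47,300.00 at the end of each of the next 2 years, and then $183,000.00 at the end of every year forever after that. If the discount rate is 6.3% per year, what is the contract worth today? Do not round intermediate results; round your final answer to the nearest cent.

$2657012.54

PV of 2-year annuity: $47,300.00 × [1 − (1+0.063)^−2] / 0.063 = 86356.26287
Perpetuity value at year 2: $183,000.00 / 0.063 = 2904761.90476
PV of perpetuity: 2904761.90476 / (1+0.063)^2 = 2570656.27886
Total PV = 86356.26287 + 2570656.27886 = 2657012.54173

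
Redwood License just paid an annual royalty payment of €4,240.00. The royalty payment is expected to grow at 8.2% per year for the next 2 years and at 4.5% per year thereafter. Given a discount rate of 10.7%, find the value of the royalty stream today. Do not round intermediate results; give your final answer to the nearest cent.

€76468.02

D_1 = 4587.68000
D_2 = 4963.86976
Terminal value at year 2: TV = D_2×(1+g_2)/(r−g_2) = 5187.24390/0.062 = 83665.22418
P_0 = D_1/(1+r)^1 + D_2/(1+r)^2 + TV/(1+r)^2
    = 4144.24571 + 4050.65389 + 68273.11800 = 76468.01760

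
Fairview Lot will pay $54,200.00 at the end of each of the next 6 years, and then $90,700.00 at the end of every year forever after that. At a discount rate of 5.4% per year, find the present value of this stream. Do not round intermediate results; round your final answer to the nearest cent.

PV of 6-year annuity: $54,200.00 × [1 − (1+0.054)^−6] / 0.054 = 271618.10873
Perpetuity value at year 6: $90,700.00 / 0.054 = 1679629.62963
PV of perpetuity: 1679629.62963 / (1+0.054)^6 = 1225095.26686
Total PV = 271618.10873 + 1225095.26686 = 1496713.37560

$1496713.38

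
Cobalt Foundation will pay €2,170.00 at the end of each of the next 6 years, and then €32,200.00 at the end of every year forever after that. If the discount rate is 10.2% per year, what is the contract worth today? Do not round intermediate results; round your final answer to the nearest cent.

€185660.80

PV of 6-year annuity: €2,170.00 × [1 − (1+0.102)^−6] / 0.102 = 9395.78024
Perpetuity value at year 6: €32,200.00 / 0.102 = 315686.27451
PV of perpetuity: 315686.27451 / (1+0.102)^6 = 176265.01929
Total PV = 9395.78024 + 176265.01929 = 185660.79953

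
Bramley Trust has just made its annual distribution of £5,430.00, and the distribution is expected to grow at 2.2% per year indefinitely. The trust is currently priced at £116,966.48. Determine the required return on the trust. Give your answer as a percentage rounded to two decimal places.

D₁ = £5,430.00 × 1.022 = £5,549.4600
P = D₁/(r − g) ⇒ r = D₁/P + g = £5,549.4600/£116,966.48 + 0.022 = 0.047445 + 0.022 = 0.069445

6.94%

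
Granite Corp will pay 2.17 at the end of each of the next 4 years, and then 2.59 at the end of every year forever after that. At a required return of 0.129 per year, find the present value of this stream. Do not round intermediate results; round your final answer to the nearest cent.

PV of 4-year annuity: 2.17 × [1 − (1+0.129)^−4] / 0.129 = 6.46804
Perpetuity value at year 4: 2.59 / 0.129 = 20.07752
PV of perpetuity: 20.07752 / (1+0.129)^4 = 12.35760
Total PV = 6.46804 + 12.35760 = 18.82564

18.83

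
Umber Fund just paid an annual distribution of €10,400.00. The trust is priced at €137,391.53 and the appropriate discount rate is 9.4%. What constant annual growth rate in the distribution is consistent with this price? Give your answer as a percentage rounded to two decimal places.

P = D₀(1+g)/(r−g) ⇒ P(r−g) = D₀(1+g) ⇒ g(P+D₀) = P·r − D₀
g = (P·r − D₀)/(P + D₀) = (€137,391.53×0.094 − €10,400.00) / (€137,391.53 + €10,400.00) = 0.017016

1.70%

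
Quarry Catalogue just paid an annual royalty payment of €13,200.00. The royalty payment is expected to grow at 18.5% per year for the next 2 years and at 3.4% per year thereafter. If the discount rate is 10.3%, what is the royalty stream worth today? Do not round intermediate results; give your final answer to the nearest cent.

€257730.14

D_1 = 15642.00000
D_2 = 18535.77000
Terminal value at year 2: TV = D_2×(1+g_2)/(r−g_2) = 19165.98618/0.069 = 277767.91565
P_0 = D_1/(1+r)^1 + D_2/(1+r)^2 + TV/(1+r)^2
    = 14181.32366 + 15235.60158 + 228313.21785 = 257730.14309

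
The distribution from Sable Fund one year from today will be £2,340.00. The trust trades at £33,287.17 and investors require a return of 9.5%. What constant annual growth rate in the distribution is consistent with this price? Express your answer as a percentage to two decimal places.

P = D₁/(r−g) ⇒ g = r − D₁/P = 0.095 − £2,340.00/£33,287.17 = 0.024703

2.47%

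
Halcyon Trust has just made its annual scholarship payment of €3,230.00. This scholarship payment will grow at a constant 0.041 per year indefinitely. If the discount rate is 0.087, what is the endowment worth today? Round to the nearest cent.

D₁ = D₀ × (1 + g) = €3,230.00 × 1.041 = €3,362.4300
Growing perpetuity: P = D₁ / (r − g) = €3,362.4300 / (0.087 − 0.041) = €73,096.30

€73096.30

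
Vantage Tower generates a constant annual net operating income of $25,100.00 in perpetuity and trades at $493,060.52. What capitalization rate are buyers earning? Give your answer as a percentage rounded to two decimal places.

5.09%

P = C/r ⇒ r = C/P = $25,100.00/$493,060.52 = 0.050907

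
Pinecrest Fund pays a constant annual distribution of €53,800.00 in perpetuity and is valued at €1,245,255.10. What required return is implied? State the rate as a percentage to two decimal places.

4.32%

P = C/r ⇒ r = C/P = €53,800.00/€1,245,255.10 = 0.043204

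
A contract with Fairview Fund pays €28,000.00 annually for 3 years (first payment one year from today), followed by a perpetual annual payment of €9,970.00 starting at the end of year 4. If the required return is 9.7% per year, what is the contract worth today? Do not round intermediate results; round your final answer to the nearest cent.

€147859.32

PV of 3-year annuity: €28,000.00 × [1 − (1+0.097)^−3] / 0.097 = 70001.26872
Perpetuity value at year 3: €9,970.00 / 0.097 = 102783.50515
PV of perpetuity: 102783.50515 / (1+0.097)^3 = 77858.05340
Total PV = 70001.26872 + 77858.05340 = 147859.32212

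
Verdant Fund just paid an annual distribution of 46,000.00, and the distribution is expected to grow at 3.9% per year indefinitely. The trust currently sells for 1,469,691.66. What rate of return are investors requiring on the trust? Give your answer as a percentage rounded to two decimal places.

D₁ = 46,000.00 × 1.039 = 47,794.0000
P = D₁/(r − g) ⇒ r = D₁/P + g = 47,794.0000/1,469,691.66 + 0.039 = 0.032520 + 0.039 = 0.071520

7.15%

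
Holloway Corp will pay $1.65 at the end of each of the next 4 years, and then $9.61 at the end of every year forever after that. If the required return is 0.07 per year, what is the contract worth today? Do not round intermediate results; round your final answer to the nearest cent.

PV of 4-year annuity: $1.65 × [1 − (1+0.07)^−4] / 0.07 = 5.58890
Perpetuity value at year 4: $9.61 / 0.07 = 137.28571
PV of perpetuity: 137.28571 / (1+0.07)^4 = 104.73461
Total PV = 5.58890 + 104.73461 = 110.32351

$110.32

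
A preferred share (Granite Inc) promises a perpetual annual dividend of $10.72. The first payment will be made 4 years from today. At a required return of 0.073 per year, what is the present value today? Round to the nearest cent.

$118.87

Value at end of year 3: C / r = $10.72 / 0.073 = $146.8493
Discount to today: PV = $146.8493 / (1 + 0.073)^3 = $146.8493 / 1.235376 = $118.87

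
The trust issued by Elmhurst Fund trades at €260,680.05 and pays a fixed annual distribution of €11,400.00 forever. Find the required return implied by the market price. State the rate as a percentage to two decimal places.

P = C/r ⇒ r = C/P = €11,400.00/€260,680.05 = 0.043732

4.37%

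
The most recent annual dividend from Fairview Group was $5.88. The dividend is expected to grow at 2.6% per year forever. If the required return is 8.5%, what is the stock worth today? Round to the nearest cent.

D₁ = D₀ × (1 + g) = $5.88 × 1.026 = $6.0329
Growing perpetuity: P = D₁ / (r − g) = $6.0329 / (0.085 − 0.026) = $102.25

$102.25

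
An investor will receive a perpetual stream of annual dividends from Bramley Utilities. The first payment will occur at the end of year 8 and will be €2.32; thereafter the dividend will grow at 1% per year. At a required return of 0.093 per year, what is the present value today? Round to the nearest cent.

Value at end of year 7: C₁ / (r − g) = €2.32 / (0.093 − 0.01) = €27.9518
Discount to today: PV = €27.9518 / (1 + 0.093)^7 = €27.9518 / 1.863550 = €15.00

€15.00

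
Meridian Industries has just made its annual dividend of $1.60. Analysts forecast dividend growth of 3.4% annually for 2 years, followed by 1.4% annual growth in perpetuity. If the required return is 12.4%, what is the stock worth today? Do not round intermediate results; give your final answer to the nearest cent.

$15.31

D_1 = 1.65440
D_2 = 1.71065
Terminal value at year 2: TV = D_2×(1+g_2)/(r−g_2) = 1.73460/0.11 = 15.76908
P_0 = D_1/(1+r)^1 + D_2/(1+r)^2 + TV/(1+r)^2
    = 1.47189 + 1.35403 + 12.48170 = 15.30762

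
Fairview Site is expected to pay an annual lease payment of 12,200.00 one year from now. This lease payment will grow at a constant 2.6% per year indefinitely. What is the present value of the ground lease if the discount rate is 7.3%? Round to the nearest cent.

Growing perpetuity: P = D₁ / (r − g) = 12,200.0000 / (0.073 − 0.026) = 259,574.47

259574.47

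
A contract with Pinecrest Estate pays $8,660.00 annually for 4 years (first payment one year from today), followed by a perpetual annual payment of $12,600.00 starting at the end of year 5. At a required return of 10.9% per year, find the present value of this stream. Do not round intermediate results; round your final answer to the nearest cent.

$103346.55

PV of 4-year annuity: $8,660.00 × [1 − (1+0.109)^−4] / 0.109 = 26924.64428
Perpetuity value at year 4: $12,600.00 / 0.109 = 115596.33028
PV of perpetuity: 115596.33028 / (1+0.109)^4 = 76421.90557
Total PV = 26924.64428 + 76421.90557 = 103346.54985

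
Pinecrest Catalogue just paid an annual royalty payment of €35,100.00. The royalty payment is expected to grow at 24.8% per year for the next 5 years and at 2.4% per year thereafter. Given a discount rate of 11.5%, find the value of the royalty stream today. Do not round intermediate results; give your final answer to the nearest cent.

€943075.46

D_1 = 43804.80000
D_2 = 54668.39040
D_3 = 68226.15122
D_4 = 85146.23672
D_5 = 106262.50343
Terminal value at year 5: TV = D_5×(1+g_2)/(r−g_2) = 108812.80351/0.091 = 1195745.09353
P_0 = D_1/(1+r)^1 + D_2/(1+r)^2 + D_3/(1+r)^3 + D_4/(1+r)^4 + D_5/(1+r)^5 + TV/(1+r)^5
    = 39286.81614 + 43973.04623 + 49218.26161 + 55089.13945 + 61660.31035 + 693847.88786 = 943075.46165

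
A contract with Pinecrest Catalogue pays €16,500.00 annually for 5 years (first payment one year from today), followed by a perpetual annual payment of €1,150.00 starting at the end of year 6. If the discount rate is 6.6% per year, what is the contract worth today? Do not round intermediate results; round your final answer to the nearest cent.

€81042.13

PV of 5-year annuity: €16,500.00 × [1 − (1+0.066)^−5] / 0.066 = 68384.05065
Perpetuity value at year 5: €1,150.00 / 0.066 = 17424.24242
PV of perpetuity: 17424.24242 / (1+0.066)^5 = 12658.08132
Total PV = 68384.05065 + 12658.08132 = 81042.13197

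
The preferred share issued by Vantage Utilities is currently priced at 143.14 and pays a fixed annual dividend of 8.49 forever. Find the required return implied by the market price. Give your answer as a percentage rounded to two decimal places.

5.93%

P = C/r ⇒ r = C/P = 8.49/143.14 = 0.059313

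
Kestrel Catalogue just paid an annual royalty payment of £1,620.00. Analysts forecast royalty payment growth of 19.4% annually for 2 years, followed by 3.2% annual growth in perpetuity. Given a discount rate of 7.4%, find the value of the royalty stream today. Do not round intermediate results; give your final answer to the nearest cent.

D_1 = 1934.28000
D_2 = 2309.53032
Terminal value at year 2: TV = D_2×(1+g_2)/(r−g_2) = 2383.43529/0.042 = 56748.45929
P_0 = D_1/(1+r)^1 + D_2/(1+r)^2 + TV/(1+r)^2
    = 1801.00559 + 2002.23526 + 49197.78070 = 53001.02155

£53001.02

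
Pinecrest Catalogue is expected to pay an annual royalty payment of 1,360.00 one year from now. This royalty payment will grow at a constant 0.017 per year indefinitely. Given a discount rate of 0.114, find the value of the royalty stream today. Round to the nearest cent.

Growing perpetuity: P = D₁ / (r − g) = 1,360.0000 / (0.114 − 0.017) = 14,020.62

14020.62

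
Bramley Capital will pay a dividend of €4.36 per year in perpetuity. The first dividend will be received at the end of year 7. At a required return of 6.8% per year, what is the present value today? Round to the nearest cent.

Value at end of year 6: C / r = €4.36 / 0.068 = €64.1176
Discount to today: PV = €64.1176 / (1 + 0.068)^6 = €64.1176 / 1.483978 = €43.21

€43.21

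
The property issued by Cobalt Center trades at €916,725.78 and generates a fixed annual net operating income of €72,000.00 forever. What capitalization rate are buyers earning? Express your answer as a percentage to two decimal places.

7.85%

P = C/r ⇒ r = C/P = €72,000.00/€916,725.78 = 0.078540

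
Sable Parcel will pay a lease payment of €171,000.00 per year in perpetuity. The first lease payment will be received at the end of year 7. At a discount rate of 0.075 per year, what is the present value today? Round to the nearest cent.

€1477352.26

Value at end of year 6: C / r = €171,000.00 / 0.075 = €2,280,000.0000
Discount to today: PV = €2,280,000.0000 / (1 + 0.075)^6 = €2,280,000.0000 / 1.543302 = €1,477,352.26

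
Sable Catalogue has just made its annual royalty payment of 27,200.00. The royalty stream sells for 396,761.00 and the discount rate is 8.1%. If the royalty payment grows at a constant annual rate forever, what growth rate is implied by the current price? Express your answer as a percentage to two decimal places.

P = D₀(1+g)/(r−g) ⇒ P(r−g) = D₀(1+g) ⇒ g(P+D₀) = P·r − D₀
g = (P·r − D₀)/(P + D₀) = (396,761.00×0.081 − 27,200.00) / (396,761.00 + 27,200.00) = 0.011646

1.16%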